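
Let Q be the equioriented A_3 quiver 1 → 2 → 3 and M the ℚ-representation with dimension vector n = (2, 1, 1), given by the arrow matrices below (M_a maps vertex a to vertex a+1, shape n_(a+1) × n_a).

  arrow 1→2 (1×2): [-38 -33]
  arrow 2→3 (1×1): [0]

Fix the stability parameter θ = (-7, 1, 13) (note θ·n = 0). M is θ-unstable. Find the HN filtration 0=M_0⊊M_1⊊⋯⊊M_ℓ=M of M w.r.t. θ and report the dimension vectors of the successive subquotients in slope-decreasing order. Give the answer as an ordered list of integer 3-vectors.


Barcode: M ≅ I[1,1], I[1,2], I[3,3]. HN layers by μ_θ (3 steps, strictly decreasing):
  μ^(1)=13; μ^(2)=1; μ^(3)=-7

((0, 0, 1); (0, 1, 0); (2, 0, 0))


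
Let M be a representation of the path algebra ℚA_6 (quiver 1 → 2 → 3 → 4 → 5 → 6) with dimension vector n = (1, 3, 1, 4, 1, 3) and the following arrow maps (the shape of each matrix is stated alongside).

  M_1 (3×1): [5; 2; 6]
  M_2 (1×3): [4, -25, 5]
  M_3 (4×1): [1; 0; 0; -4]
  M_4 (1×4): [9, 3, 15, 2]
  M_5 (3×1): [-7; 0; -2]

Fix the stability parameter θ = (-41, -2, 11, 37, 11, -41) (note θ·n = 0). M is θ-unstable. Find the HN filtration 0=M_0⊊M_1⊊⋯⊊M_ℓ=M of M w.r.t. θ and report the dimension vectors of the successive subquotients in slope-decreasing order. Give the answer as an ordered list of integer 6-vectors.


Barcode: M ≅ I[1,2], I[2,2], I[2,6], I[4,4]^3, I[6,6]^2. HN layers by μ_θ (4 steps, strictly decreasing):
  μ^(1)=37; μ^(2)=9/2; μ^(3)=-2; μ^(4)=-41

((0, 0, 0, 3, 0, 0); (0, 0, 1, 1, 1, 1); (0, 3, 0, 0, 0, 0); (1, 0, 0, 0, 0, 2))


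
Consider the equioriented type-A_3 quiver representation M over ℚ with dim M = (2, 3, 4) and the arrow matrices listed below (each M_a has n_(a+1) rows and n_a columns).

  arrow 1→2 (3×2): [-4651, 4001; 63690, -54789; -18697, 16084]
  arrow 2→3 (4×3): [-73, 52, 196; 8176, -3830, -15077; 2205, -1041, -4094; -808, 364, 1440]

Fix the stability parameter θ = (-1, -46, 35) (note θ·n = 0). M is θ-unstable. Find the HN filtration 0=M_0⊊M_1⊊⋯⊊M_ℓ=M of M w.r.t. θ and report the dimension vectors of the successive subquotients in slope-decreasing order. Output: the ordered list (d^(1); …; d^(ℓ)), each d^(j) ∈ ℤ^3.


Barcode: M ≅ I[1,3]^2, I[2,3], I[3,3]. HN layers by μ_θ (3 steps, strictly decreasing):
  μ^(1)=35; μ^(2)=-47/2; μ^(3)=-46

((0, 0, 4); (2, 2, 0); (0, 1, 0))


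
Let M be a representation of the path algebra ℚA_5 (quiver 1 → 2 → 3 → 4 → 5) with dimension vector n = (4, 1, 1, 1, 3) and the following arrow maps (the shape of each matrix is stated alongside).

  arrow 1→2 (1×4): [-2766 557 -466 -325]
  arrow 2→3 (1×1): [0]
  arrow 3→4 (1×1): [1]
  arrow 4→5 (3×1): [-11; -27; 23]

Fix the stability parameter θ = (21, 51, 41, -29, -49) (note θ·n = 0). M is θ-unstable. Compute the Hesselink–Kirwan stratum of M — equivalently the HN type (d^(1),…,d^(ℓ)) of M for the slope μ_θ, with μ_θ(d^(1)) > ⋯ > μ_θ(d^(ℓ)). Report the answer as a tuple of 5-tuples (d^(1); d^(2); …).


Barcode: M ≅ I[1,1]^3, I[1,2], I[3,5], I[5,5]^2. HN layers by μ_θ (4 steps, strictly decreasing):
  μ^(1)=51; μ^(2)=21; μ^(3)=-37/3; μ^(4)=-49

((0, 1, 0, 0, 0); (4, 0, 0, 0, 0); (0, 0, 1, 1, 1); (0, 0, 0, 0, 2))


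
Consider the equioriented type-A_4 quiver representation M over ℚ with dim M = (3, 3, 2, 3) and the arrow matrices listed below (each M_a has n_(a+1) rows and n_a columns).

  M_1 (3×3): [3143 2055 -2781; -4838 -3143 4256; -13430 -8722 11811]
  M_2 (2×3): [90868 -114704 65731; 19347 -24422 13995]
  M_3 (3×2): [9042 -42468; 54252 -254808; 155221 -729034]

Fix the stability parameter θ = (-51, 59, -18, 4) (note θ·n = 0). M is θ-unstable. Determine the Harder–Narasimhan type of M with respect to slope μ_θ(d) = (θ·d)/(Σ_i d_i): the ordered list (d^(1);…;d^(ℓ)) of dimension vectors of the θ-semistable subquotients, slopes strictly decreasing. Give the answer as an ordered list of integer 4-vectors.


Barcode: M ≅ I[1,2], I[1,3], I[1,4], I[4,4]^2. HN layers by μ_θ (5 steps, strictly decreasing):
  μ^(1)=59; μ^(2)=41/2; μ^(3)=15; μ^(4)=4; μ^(5)=-51

((0, 1, 0, 0); (0, 1, 1, 0); (0, 1, 1, 1); (0, 0, 0, 2); (3, 0, 0, 0))


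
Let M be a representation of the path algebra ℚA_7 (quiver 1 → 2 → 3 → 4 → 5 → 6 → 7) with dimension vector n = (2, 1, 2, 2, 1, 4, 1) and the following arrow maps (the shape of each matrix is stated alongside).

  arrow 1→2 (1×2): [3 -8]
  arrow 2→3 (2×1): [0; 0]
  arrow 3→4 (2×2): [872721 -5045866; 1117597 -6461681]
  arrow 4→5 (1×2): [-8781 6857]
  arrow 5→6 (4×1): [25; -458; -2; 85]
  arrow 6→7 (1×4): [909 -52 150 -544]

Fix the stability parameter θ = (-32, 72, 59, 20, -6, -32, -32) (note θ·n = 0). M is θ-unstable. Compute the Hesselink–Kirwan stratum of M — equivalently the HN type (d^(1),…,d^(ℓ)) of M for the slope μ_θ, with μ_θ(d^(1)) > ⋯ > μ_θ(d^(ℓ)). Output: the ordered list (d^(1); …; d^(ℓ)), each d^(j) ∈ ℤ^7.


Barcode: M ≅ I[1,1], I[1,2], I[3,4], I[3,7], I[6,6]^3. HN layers by μ_θ (4 steps, strictly decreasing):
  μ^(1)=72; μ^(2)=79/2; μ^(3)=9/5; μ^(4)=-32

((0, 1, 0, 0, 0, 0, 0); (0, 0, 1, 1, 0, 0, 0); (0, 0, 1, 1, 1, 1, 1); (2, 0, 0, 0, 0, 3, 0))


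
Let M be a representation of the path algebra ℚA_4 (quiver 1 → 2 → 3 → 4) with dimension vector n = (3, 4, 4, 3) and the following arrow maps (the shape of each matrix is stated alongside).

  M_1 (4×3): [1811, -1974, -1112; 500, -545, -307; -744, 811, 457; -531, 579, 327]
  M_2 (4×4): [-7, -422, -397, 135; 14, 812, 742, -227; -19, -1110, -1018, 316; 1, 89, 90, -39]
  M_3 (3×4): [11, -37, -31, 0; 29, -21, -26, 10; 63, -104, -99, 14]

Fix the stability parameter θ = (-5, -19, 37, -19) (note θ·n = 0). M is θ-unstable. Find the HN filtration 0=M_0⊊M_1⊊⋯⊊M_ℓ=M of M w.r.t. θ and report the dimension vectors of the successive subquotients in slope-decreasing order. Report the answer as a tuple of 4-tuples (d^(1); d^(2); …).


Barcode: M ≅ I[1,1], I[1,4]^2, I[2,3], I[2,4]. HN layers by μ_θ (5 steps, strictly decreasing):
  μ^(1)=37; μ^(2)=9; μ^(3)=-5; μ^(4)=-12; μ^(5)=-19

((0, 0, 1, 0); (0, 0, 3, 3); (1, 0, 0, 0); (2, 2, 0, 0); (0, 2, 0, 0))


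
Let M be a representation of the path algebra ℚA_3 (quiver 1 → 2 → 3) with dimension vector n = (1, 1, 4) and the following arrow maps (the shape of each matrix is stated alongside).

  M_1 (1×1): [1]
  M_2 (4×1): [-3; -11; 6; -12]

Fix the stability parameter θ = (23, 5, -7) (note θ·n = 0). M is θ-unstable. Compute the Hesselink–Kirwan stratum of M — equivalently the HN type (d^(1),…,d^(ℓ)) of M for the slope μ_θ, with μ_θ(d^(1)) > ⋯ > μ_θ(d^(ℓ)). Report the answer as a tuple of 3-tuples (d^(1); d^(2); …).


Barcode: M ≅ I[1,3], I[3,3]^3. HN layers by μ_θ (2 steps, strictly decreasing):
  μ^(1)=7; μ^(2)=-7

((1, 1, 1); (0, 0, 3))


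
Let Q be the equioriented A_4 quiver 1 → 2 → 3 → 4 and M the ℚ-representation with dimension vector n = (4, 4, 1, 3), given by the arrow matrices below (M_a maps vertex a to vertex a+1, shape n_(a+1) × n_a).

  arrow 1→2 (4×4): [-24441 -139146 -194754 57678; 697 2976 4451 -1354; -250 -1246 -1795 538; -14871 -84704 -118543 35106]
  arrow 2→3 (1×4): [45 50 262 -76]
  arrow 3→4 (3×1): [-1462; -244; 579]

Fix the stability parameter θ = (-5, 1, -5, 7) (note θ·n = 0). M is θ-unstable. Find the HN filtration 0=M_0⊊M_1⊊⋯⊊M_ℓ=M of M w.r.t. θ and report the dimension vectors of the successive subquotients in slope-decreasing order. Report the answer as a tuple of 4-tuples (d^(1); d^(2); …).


Barcode: M ≅ I[1,2]^3, I[1,4], I[4,4]^2. HN layers by μ_θ (4 steps, strictly decreasing):
  μ^(1)=7; μ^(2)=1; μ^(3)=-2; μ^(4)=-5

((0, 0, 0, 3); (0, 3, 0, 0); (0, 1, 1, 0); (4, 0, 0, 0))


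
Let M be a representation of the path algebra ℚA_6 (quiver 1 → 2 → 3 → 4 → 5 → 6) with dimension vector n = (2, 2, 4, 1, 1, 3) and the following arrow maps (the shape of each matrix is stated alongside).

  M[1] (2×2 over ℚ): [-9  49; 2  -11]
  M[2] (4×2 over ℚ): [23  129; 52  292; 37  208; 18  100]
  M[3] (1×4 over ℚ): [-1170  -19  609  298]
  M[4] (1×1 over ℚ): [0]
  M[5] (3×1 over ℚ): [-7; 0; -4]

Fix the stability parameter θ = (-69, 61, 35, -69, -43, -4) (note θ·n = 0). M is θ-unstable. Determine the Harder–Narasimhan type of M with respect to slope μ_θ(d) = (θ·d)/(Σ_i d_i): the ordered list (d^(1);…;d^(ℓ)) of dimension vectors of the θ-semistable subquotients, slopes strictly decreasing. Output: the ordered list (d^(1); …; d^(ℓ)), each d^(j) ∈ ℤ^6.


Via rank(M_{q-1}∘⋯∘M_p): M ≅ I[1,3], I[1,4], I[3,3]^2, I[5,6], I[6,6]^2.
μ_θ-semistable layers: μ^(1)=48; μ^(2)=35; μ^(3)=9; μ^(4)=-4; μ^(5)=-43; μ^(6)=-69

((0, 1, 1, 0, 0, 0); (0, 0, 2, 0, 0, 0); (0, 1, 1, 1, 0, 0); (0, 0, 0, 0, 0, 3); (0, 0, 0, 0, 1, 0); (2, 0, 0, 0, 0, 0))


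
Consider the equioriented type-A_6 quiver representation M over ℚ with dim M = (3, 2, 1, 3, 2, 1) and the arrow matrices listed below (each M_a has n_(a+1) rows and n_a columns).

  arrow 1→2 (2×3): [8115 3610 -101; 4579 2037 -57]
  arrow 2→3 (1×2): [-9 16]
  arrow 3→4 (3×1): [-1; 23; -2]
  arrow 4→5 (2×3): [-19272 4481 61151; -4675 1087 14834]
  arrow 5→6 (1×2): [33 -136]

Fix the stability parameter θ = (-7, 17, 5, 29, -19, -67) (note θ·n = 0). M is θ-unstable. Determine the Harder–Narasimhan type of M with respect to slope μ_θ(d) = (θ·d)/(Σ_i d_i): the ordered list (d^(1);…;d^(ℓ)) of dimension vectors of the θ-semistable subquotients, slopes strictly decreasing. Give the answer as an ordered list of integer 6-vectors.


Barcode: M ≅ I[1,1], I[1,2], I[1,6], I[4,4], I[4,5]. HN layers by μ_θ (4 steps, strictly decreasing):
  μ^(1)=29; μ^(2)=17; μ^(3)=5; μ^(4)=-7

((0, 0, 0, 1, 0, 0); (0, 1, 0, 0, 0, 0); (0, 0, 0, 1, 1, 0); (3, 1, 1, 1, 1, 1))


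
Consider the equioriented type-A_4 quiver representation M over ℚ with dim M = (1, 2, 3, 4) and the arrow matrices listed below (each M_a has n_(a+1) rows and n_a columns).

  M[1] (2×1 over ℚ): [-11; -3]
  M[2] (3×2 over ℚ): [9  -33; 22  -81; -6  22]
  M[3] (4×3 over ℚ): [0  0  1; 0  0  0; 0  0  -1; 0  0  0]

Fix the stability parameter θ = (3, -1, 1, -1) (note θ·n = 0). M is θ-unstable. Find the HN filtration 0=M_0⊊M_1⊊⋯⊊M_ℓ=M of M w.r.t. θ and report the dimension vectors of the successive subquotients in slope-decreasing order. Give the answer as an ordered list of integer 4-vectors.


Via rank(M_{q-1}∘⋯∘M_p): M ≅ I[1,3], I[2,4], I[3,3], I[4,4]^3.
μ_θ-semistable layers: μ^(1)=1; μ^(2)=0; μ^(3)=-1

((1, 1, 2, 0); (0, 0, 1, 1); (0, 1, 0, 3))


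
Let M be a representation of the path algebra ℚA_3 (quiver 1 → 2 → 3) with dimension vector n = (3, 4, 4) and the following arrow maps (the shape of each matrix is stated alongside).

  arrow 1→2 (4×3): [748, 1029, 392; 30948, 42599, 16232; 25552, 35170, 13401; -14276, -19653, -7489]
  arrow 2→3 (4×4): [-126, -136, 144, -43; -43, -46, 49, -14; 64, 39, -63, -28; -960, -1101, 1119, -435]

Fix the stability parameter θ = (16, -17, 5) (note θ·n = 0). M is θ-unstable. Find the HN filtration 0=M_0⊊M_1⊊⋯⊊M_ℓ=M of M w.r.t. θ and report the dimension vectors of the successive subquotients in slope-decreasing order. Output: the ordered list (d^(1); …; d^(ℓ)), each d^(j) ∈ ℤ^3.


Interval decomposition of M: I[1,1], I[1,3]^2, I[2,2], I[2,3], I[3,3].
HN type (ℓ=4): μ^(1)=16; μ^(2)=5; μ^(3)=-1/2; μ^(4)=-17

((1, 0, 0); (0, 0, 4); (2, 2, 0); (0, 2, 0))


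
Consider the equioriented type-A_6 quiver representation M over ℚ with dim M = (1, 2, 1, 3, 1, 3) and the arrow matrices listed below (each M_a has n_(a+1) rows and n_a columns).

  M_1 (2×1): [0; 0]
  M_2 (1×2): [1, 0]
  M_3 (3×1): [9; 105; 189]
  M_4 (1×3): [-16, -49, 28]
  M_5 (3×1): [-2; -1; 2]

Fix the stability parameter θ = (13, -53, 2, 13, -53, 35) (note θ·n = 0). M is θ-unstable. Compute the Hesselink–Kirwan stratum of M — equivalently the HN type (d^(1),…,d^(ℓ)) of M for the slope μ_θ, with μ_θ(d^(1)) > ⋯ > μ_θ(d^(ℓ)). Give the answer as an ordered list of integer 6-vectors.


Via rank(M_{q-1}∘⋯∘M_p): M ≅ I[1,1], I[2,2], I[2,6], I[4,4]^2, I[6,6]^2.
μ_θ-semistable layers: μ^(1)=35; μ^(2)=13; μ^(3)=-38/3; μ^(4)=-53

((0, 0, 0, 0, 0, 3); (1, 0, 0, 2, 0, 0); (0, 0, 1, 1, 1, 0); (0, 2, 0, 0, 0, 0))


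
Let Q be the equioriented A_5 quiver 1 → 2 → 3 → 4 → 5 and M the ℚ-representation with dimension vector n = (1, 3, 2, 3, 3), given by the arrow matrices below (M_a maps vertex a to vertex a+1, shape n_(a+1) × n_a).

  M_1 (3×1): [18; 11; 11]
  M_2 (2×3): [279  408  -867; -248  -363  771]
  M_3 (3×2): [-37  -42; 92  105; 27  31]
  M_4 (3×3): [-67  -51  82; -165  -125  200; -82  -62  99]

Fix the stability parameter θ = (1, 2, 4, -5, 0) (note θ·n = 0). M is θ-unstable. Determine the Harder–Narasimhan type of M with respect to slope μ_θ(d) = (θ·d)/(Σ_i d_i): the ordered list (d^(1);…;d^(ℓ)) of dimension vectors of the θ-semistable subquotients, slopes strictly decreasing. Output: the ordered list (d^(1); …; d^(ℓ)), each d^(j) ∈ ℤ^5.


Barcode: M ≅ I[1,5], I[2,2], I[2,4], I[4,5], I[5,5]. HN layers by μ_θ (5 steps, strictly decreasing):
  μ^(1)=2; μ^(2)=2/5; μ^(3)=1/3; μ^(4)=0; μ^(5)=-5

((0, 1, 0, 0, 0); (1, 1, 1, 1, 1); (0, 1, 1, 1, 0); (0, 0, 0, 0, 2); (0, 0, 0, 1, 0))


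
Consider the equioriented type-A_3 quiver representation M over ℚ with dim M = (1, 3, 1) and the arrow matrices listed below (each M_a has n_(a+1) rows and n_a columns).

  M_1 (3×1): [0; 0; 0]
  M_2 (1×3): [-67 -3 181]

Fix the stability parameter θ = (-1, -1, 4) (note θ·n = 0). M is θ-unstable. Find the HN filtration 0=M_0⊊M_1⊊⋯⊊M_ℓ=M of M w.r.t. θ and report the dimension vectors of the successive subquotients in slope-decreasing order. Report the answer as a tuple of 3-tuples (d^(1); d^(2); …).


Via rank(M_{q-1}∘⋯∘M_p): M ≅ I[1,1], I[2,2]^2, I[2,3].
μ_θ-semistable layers: μ^(1)=4; μ^(2)=-1

((0, 0, 1); (1, 3, 0))


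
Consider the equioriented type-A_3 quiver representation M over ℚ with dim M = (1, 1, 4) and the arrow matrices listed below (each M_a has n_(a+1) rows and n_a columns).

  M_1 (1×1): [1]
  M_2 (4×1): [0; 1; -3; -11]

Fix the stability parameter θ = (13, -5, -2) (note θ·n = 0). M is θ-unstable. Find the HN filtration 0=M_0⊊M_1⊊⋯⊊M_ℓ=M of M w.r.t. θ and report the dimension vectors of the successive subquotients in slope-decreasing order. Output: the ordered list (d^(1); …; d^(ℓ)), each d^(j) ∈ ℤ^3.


Barcode: M ≅ I[1,3], I[3,3]^3. HN layers by μ_θ (2 steps, strictly decreasing):
  μ^(1)=2; μ^(2)=-2

((1, 1, 1); (0, 0, 3))


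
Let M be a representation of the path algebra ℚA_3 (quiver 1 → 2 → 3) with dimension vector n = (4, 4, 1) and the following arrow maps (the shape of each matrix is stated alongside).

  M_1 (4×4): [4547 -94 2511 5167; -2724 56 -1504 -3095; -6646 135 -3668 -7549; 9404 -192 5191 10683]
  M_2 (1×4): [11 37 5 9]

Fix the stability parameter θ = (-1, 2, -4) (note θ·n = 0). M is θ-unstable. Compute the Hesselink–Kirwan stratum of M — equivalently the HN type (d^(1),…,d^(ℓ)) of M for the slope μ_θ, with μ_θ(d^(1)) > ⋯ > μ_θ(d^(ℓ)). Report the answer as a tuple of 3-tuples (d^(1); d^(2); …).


Via rank(M_{q-1}∘⋯∘M_p): M ≅ I[1,2]^3, I[1,3].
μ_θ-semistable layers: μ^(1)=2; μ^(2)=-1

((0, 3, 0); (4, 1, 1))


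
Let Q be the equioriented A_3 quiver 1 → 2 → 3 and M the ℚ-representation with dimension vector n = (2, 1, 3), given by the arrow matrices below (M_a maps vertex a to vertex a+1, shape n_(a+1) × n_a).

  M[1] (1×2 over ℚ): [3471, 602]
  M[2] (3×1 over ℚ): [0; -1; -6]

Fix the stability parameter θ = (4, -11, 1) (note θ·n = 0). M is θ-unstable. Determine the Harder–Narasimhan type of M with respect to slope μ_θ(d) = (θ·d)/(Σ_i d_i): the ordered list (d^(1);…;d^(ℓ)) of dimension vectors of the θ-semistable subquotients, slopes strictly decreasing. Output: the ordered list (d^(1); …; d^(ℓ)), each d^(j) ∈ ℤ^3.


Barcode: M ≅ I[1,1], I[1,3], I[3,3]^2. HN layers by μ_θ (3 steps, strictly decreasing):
  μ^(1)=4; μ^(2)=1; μ^(3)=-7/2

((1, 0, 0); (0, 0, 3); (1, 1, 0))


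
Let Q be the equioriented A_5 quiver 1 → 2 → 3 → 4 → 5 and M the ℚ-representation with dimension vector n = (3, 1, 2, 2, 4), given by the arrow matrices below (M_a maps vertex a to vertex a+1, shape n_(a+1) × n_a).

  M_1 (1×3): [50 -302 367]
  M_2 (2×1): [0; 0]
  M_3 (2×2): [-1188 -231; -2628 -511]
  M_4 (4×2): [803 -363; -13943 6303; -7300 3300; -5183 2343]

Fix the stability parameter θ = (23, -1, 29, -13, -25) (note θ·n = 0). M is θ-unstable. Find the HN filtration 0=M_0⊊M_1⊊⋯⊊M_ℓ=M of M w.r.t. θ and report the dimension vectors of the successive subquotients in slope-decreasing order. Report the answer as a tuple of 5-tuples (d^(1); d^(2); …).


Via rank(M_{q-1}∘⋯∘M_p): M ≅ I[1,1]^2, I[1,2], I[3,3], I[3,4], I[4,5], I[5,5]^3.
μ_θ-semistable layers: μ^(1)=29; μ^(2)=23; μ^(3)=11; μ^(4)=8; μ^(5)=-19; μ^(6)=-25

((0, 0, 1, 0, 0); (2, 0, 0, 0, 0); (1, 1, 0, 0, 0); (0, 0, 1, 1, 0); (0, 0, 0, 1, 1); (0, 0, 0, 0, 3))


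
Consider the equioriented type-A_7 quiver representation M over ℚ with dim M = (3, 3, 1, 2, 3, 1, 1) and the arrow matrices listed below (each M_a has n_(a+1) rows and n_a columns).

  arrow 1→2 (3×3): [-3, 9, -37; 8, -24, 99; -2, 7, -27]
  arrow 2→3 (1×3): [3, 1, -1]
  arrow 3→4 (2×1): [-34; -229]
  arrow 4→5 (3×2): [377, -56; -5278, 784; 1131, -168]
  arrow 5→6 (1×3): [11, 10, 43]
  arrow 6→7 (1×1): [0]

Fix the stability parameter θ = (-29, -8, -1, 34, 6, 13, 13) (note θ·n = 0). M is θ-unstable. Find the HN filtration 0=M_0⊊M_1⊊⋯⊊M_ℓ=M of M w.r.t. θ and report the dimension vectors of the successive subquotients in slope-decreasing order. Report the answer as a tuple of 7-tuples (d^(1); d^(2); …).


Via rank(M_{q-1}∘⋯∘M_p): M ≅ I[1,2]^2, I[1,5], I[4,4], I[5,5], I[5,6], I[7,7].
μ_θ-semistable layers: μ^(1)=34; μ^(2)=20; μ^(3)=13; μ^(4)=6; μ^(5)=-1; μ^(6)=-8; μ^(7)=-29

((0, 0, 0, 1, 0, 0, 0); (0, 0, 0, 1, 1, 0, 0); (0, 0, 0, 0, 0, 1, 1); (0, 0, 0, 0, 2, 0, 0); (0, 0, 1, 0, 0, 0, 0); (0, 3, 0, 0, 0, 0, 0); (3, 0, 0, 0, 0, 0, 0))


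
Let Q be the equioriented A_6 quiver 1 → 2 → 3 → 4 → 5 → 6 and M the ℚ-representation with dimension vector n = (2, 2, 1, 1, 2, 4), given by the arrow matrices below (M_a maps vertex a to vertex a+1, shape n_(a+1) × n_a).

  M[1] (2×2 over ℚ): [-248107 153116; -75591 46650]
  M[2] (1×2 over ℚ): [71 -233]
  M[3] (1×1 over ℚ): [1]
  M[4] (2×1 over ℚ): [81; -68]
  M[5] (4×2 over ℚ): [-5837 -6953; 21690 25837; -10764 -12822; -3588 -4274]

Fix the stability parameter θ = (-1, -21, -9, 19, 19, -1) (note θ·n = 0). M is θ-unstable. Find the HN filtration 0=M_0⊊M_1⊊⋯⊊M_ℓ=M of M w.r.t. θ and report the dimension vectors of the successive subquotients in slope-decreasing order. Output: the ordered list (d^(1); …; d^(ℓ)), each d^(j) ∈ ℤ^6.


Barcode: M ≅ I[1,2], I[1,6], I[5,6], I[6,6]^2. HN layers by μ_θ (5 steps, strictly decreasing):
  μ^(1)=37/3; μ^(2)=9; μ^(3)=-1; μ^(4)=-9; μ^(5)=-11

((0, 0, 0, 1, 1, 1); (0, 0, 0, 0, 1, 1); (0, 0, 0, 0, 0, 2); (0, 0, 1, 0, 0, 0); (2, 2, 0, 0, 0, 0))


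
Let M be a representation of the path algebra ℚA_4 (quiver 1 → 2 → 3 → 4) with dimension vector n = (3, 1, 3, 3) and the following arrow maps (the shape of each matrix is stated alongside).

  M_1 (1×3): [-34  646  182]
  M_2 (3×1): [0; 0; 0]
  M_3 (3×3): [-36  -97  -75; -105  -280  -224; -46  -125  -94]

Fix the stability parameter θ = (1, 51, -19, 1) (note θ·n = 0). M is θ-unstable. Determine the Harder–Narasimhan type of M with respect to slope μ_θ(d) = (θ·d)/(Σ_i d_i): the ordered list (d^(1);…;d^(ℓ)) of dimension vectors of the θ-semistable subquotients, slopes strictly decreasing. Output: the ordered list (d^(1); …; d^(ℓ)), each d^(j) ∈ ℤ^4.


Interval decomposition of M: I[1,1]^2, I[1,2], I[3,4]^3.
HN type (ℓ=3): μ^(1)=51; μ^(2)=1; μ^(3)=-19

((0, 1, 0, 0); (3, 0, 0, 3); (0, 0, 3, 0))


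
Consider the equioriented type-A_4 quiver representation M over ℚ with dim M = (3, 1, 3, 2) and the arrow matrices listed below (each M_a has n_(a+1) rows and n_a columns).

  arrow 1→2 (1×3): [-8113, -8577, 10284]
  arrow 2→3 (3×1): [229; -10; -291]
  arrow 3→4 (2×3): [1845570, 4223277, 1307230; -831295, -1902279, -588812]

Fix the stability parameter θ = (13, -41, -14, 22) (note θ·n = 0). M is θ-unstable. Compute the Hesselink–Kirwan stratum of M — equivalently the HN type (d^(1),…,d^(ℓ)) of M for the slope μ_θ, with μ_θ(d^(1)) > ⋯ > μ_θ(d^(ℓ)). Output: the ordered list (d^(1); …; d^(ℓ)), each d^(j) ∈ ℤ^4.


Barcode: M ≅ I[1,1]^2, I[1,4], I[3,3], I[3,4]. HN layers by μ_θ (3 steps, strictly decreasing):
  μ^(1)=22; μ^(2)=13; μ^(3)=-14

((0, 0, 0, 2); (2, 0, 0, 0); (1, 1, 3, 0))


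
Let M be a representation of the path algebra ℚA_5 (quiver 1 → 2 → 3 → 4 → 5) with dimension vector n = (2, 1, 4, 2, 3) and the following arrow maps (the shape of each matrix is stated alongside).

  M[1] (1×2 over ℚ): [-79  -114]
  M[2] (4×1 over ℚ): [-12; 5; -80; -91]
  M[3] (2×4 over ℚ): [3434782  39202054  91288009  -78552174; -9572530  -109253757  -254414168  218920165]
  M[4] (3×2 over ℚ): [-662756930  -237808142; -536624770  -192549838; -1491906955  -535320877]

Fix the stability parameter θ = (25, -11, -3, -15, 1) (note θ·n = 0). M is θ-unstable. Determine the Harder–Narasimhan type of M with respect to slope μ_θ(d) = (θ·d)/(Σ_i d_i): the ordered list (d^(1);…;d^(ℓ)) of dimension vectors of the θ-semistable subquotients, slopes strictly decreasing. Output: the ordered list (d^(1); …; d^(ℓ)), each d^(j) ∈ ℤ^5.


Via rank(M_{q-1}∘⋯∘M_p): M ≅ I[1,1], I[1,3], I[3,3], I[3,4], I[3,5], I[5,5]^2.
μ_θ-semistable layers: μ^(1)=25; μ^(2)=11/3; μ^(3)=1; μ^(4)=-3; μ^(5)=-9

((1, 0, 0, 0, 0); (1, 1, 1, 0, 0); (0, 0, 0, 0, 3); (0, 0, 1, 0, 0); (0, 0, 2, 2, 0))


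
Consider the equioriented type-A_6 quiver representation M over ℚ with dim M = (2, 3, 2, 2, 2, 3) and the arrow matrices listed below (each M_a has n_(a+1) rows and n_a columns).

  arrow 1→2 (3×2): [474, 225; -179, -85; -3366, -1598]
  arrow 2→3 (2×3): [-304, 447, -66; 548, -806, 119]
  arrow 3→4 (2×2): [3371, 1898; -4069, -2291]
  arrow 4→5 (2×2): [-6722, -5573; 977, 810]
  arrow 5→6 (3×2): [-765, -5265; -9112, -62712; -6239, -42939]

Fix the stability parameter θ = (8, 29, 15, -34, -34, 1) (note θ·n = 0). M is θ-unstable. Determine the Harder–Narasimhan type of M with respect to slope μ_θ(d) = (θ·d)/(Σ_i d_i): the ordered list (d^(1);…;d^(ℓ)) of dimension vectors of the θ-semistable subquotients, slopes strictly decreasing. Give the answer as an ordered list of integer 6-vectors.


Via rank(M_{q-1}∘⋯∘M_p): M ≅ I[1,2], I[1,5], I[2,6], I[6,6]^2.
μ_θ-semistable layers: μ^(1)=29; μ^(2)=8; μ^(3)=1; μ^(4)=-16/5; μ^(5)=-6

((0, 1, 0, 0, 0, 0); (1, 0, 0, 0, 0, 0); (0, 0, 0, 0, 0, 3); (1, 1, 1, 1, 1, 0); (0, 1, 1, 1, 1, 0))


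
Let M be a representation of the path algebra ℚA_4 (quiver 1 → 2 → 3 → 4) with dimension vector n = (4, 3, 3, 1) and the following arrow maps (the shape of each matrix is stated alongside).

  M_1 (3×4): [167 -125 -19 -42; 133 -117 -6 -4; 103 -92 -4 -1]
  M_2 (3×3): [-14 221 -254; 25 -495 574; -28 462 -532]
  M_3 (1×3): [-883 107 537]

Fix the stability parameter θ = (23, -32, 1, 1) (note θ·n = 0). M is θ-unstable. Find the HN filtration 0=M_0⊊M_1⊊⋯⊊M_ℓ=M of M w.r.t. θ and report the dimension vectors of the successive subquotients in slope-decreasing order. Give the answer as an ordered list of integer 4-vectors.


Barcode: M ≅ I[1,1], I[1,2], I[1,3], I[1,4], I[3,3]. HN layers by μ_θ (3 steps, strictly decreasing):
  μ^(1)=23; μ^(2)=1; μ^(3)=-9/2

((1, 0, 0, 0); (0, 0, 3, 1); (3, 3, 0, 0))


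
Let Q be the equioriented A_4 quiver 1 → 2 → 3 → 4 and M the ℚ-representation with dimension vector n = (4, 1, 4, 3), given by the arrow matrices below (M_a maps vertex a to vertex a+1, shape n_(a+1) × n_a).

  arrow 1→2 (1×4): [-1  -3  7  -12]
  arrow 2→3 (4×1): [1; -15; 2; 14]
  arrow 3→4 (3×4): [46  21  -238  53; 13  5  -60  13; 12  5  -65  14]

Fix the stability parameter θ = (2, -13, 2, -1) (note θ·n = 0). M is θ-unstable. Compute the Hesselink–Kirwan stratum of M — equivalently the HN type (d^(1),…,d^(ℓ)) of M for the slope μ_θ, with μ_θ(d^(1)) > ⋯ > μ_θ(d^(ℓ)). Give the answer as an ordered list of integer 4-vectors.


Via rank(M_{q-1}∘⋯∘M_p): M ≅ I[1,1]^3, I[1,4], I[3,3], I[3,4]^2.
μ_θ-semistable layers: μ^(1)=2; μ^(2)=1/2; μ^(3)=-11/2

((3, 0, 1, 0); (0, 0, 3, 3); (1, 1, 0, 0))


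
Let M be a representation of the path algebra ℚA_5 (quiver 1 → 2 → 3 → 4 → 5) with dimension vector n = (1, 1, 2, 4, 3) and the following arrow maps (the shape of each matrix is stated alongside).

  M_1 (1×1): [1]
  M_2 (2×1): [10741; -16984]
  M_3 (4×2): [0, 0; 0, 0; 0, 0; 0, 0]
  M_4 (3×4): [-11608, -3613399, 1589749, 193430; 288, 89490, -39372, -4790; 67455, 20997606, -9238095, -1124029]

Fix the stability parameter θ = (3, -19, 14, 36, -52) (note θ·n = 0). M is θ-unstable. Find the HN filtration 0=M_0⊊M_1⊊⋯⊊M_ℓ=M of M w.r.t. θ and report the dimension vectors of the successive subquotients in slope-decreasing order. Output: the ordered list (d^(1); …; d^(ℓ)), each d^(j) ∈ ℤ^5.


Via rank(M_{q-1}∘⋯∘M_p): M ≅ I[1,3], I[3,3], I[4,4], I[4,5]^3.
μ_θ-semistable layers: μ^(1)=36; μ^(2)=14; μ^(3)=-8

((0, 0, 0, 1, 0); (0, 0, 2, 0, 0); (1, 1, 0, 3, 3))


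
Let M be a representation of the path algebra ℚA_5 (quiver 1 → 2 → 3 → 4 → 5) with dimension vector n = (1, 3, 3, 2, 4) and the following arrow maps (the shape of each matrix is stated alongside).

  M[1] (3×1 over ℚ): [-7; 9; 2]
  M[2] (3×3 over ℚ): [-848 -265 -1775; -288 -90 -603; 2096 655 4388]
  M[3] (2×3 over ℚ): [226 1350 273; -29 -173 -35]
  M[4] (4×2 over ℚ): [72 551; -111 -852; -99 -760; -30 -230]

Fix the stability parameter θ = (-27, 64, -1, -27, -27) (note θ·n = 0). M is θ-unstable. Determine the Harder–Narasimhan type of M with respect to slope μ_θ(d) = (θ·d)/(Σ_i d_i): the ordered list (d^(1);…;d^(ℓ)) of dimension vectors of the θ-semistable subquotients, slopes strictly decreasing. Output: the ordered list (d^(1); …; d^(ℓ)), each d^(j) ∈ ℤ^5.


Barcode: M ≅ I[1,5], I[2,2], I[2,5], I[3,3], I[5,5]^2. HN layers by μ_θ (4 steps, strictly decreasing):
  μ^(1)=64; μ^(2)=9/4; μ^(3)=-1; μ^(4)=-27

((0, 1, 0, 0, 0); (0, 2, 2, 2, 2); (0, 0, 1, 0, 0); (1, 0, 0, 0, 2))


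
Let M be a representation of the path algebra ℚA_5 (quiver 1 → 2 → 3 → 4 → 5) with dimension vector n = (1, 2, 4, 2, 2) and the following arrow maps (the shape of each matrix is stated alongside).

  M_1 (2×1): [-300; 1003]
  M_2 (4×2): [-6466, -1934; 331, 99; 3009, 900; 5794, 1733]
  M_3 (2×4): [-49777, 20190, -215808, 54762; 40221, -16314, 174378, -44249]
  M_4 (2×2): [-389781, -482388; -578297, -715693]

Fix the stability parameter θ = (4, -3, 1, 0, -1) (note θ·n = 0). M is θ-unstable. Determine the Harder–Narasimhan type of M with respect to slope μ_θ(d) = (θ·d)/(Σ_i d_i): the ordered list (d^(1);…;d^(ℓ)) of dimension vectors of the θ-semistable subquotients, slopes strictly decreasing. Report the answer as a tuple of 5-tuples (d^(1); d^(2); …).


Barcode: M ≅ I[1,5], I[2,3], I[3,3], I[3,5]. HN layers by μ_θ (4 steps, strictly decreasing):
  μ^(1)=1; μ^(2)=1/5; μ^(3)=0; μ^(4)=-3

((0, 0, 2, 0, 0); (1, 1, 1, 1, 1); (0, 0, 1, 1, 1); (0, 1, 0, 0, 0))


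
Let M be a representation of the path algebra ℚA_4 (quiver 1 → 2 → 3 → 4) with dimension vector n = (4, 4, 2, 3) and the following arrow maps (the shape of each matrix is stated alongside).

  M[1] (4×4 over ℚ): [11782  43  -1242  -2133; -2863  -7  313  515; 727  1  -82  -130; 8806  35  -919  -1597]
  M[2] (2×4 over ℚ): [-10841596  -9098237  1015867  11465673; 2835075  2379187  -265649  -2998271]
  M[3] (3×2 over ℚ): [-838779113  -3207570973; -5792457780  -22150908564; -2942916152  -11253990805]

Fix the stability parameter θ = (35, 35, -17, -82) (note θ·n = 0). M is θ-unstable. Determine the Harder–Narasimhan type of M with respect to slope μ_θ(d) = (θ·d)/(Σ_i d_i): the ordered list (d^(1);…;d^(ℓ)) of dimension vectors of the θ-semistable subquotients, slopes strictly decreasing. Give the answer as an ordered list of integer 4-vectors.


Interval decomposition of M: I[1,2]^2, I[1,4]^2, I[4,4].
HN type (ℓ=3): μ^(1)=35; μ^(2)=-29/4; μ^(3)=-82

((2, 2, 0, 0); (2, 2, 2, 2); (0, 0, 0, 1))


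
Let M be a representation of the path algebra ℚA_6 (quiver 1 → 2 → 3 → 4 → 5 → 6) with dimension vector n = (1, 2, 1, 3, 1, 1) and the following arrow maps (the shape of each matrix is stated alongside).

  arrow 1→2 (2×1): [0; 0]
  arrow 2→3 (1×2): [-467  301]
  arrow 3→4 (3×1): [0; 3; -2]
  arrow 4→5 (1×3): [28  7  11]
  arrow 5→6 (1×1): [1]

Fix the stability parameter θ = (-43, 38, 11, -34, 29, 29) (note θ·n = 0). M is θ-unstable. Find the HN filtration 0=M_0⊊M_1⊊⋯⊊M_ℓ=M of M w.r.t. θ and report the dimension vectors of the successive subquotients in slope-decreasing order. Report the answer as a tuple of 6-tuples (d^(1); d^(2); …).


Barcode: M ≅ I[1,1], I[2,2], I[2,6], I[4,4]^2. HN layers by μ_θ (5 steps, strictly decreasing):
  μ^(1)=38; μ^(2)=29; μ^(3)=5; μ^(4)=-34; μ^(5)=-43

((0, 1, 0, 0, 0, 0); (0, 0, 0, 0, 1, 1); (0, 1, 1, 1, 0, 0); (0, 0, 0, 2, 0, 0); (1, 0, 0, 0, 0, 0))


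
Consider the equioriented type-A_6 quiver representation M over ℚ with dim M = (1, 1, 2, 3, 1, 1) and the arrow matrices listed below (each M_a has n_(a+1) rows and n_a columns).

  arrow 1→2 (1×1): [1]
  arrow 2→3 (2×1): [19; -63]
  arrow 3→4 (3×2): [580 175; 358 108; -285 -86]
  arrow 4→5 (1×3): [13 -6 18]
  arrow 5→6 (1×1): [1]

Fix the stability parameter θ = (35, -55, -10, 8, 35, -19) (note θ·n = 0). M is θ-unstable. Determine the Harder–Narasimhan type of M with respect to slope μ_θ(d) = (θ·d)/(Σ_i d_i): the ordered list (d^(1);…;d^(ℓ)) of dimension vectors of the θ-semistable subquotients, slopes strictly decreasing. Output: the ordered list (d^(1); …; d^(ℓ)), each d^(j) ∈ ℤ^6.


Barcode: M ≅ I[1,6], I[3,4], I[4,4]. HN layers by μ_θ (2 steps, strictly decreasing):
  μ^(1)=8; μ^(2)=-10

((0, 0, 0, 3, 1, 1); (1, 1, 2, 0, 0, 0))


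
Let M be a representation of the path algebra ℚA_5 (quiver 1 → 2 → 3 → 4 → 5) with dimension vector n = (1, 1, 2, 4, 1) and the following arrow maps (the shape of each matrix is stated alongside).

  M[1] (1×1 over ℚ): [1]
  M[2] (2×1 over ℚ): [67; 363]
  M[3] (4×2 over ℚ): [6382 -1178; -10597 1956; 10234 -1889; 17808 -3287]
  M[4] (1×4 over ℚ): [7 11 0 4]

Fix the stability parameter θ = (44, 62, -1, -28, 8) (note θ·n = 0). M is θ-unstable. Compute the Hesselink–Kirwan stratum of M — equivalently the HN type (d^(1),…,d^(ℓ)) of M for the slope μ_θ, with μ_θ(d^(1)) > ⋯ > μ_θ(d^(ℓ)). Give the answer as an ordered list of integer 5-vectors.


Interval decomposition of M: I[1,5], I[3,4], I[4,4]^2.
HN type (ℓ=3): μ^(1)=17; μ^(2)=-29/2; μ^(3)=-28

((1, 1, 1, 1, 1); (0, 0, 1, 1, 0); (0, 0, 0, 2, 0))


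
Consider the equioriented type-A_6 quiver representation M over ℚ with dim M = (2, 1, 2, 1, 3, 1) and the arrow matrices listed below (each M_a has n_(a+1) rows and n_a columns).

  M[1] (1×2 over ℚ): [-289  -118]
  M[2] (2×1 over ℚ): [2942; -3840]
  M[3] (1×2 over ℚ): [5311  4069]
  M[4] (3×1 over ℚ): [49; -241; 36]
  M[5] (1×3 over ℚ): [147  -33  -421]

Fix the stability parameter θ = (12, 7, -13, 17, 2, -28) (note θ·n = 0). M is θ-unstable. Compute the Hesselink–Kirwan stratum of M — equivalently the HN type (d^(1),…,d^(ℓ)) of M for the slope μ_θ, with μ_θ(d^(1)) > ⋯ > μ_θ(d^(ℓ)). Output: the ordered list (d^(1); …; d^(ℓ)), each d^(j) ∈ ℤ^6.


Via rank(M_{q-1}∘⋯∘M_p): M ≅ I[1,1], I[1,5], I[3,3], I[5,5], I[5,6].
μ_θ-semistable layers: μ^(1)=12; μ^(2)=19/2; μ^(3)=2; μ^(4)=-13

((1, 0, 0, 0, 0, 0); (0, 0, 0, 1, 1, 0); (1, 1, 1, 0, 1, 0); (0, 0, 1, 0, 1, 1))


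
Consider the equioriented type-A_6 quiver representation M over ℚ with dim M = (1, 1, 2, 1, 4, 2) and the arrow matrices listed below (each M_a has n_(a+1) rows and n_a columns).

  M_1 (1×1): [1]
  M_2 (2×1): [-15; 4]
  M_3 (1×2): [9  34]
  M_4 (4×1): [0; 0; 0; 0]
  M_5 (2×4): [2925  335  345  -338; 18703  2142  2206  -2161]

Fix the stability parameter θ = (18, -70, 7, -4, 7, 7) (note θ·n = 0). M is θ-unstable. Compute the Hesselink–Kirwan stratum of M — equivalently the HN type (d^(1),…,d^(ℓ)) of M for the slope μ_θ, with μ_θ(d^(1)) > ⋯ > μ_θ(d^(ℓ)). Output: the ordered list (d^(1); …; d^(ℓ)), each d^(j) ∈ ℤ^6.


Via rank(M_{q-1}∘⋯∘M_p): M ≅ I[1,4], I[3,3], I[5,5]^2, I[5,6]^2.
μ_θ-semistable layers: μ^(1)=7; μ^(2)=3/2; μ^(3)=-26

((0, 0, 1, 0, 4, 2); (0, 0, 1, 1, 0, 0); (1, 1, 0, 0, 0, 0))


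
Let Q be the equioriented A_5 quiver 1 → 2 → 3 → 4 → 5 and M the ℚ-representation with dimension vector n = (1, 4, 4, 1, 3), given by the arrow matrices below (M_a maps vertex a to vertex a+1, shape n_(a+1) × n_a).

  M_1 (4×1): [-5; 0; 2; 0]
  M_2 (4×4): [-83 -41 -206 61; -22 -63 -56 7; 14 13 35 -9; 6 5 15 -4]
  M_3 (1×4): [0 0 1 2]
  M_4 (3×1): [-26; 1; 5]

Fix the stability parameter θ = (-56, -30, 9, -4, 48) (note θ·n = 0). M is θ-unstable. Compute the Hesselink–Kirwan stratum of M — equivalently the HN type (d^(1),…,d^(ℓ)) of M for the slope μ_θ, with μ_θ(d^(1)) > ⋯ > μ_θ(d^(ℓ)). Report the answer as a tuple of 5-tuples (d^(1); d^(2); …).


Barcode: M ≅ I[1,3], I[2,3]^2, I[2,5], I[5,5]^2. HN layers by μ_θ (5 steps, strictly decreasing):
  μ^(1)=48; μ^(2)=9; μ^(3)=5/2; μ^(4)=-30; μ^(5)=-56

((0, 0, 0, 0, 3); (0, 0, 3, 0, 0); (0, 0, 1, 1, 0); (0, 4, 0, 0, 0); (1, 0, 0, 0, 0))


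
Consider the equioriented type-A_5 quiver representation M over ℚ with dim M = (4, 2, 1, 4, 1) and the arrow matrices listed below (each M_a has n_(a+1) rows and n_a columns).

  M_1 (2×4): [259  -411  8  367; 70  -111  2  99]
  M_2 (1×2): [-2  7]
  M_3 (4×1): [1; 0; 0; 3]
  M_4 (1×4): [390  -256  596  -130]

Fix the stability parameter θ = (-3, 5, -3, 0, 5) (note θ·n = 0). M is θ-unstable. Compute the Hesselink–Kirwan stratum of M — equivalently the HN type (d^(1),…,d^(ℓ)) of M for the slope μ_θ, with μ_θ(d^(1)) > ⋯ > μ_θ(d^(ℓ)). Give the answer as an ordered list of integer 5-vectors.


Interval decomposition of M: I[1,1]^2, I[1,2], I[1,4], I[4,4]^2, I[4,5].
HN type (ℓ=4): μ^(1)=5; μ^(2)=2/3; μ^(3)=0; μ^(4)=-3

((0, 1, 0, 0, 1); (0, 1, 1, 1, 0); (0, 0, 0, 3, 0); (4, 0, 0, 0, 0))


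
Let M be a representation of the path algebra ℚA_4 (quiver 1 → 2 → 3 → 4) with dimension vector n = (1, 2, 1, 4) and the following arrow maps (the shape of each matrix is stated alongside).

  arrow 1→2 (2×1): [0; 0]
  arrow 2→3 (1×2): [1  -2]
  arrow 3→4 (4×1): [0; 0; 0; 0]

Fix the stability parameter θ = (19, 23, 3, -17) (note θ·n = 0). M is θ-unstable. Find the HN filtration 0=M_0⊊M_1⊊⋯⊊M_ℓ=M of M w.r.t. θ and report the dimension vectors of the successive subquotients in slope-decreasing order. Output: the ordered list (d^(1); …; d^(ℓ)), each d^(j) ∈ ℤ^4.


Via rank(M_{q-1}∘⋯∘M_p): M ≅ I[1,1], I[2,2], I[2,3], I[4,4]^4.
μ_θ-semistable layers: μ^(1)=23; μ^(2)=19; μ^(3)=13; μ^(4)=-17

((0, 1, 0, 0); (1, 0, 0, 0); (0, 1, 1, 0); (0, 0, 0, 4))


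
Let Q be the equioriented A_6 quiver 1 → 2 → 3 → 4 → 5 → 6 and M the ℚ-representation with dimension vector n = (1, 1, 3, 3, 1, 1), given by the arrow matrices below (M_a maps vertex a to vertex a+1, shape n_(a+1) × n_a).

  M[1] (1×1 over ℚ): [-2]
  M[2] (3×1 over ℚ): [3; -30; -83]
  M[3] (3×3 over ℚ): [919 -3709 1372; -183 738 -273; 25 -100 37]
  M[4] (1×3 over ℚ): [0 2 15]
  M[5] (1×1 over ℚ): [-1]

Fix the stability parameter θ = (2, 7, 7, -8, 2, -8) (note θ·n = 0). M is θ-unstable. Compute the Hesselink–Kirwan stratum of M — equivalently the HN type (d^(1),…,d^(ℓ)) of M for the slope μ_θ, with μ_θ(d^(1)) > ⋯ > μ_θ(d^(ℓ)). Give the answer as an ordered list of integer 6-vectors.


Via rank(M_{q-1}∘⋯∘M_p): M ≅ I[1,4], I[3,3], I[3,6], I[4,4].
μ_θ-semistable layers: μ^(1)=7; μ^(2)=2; μ^(3)=-7/4; μ^(4)=-8

((0, 0, 1, 0, 0, 0); (1, 1, 1, 1, 0, 0); (0, 0, 1, 1, 1, 1); (0, 0, 0, 1, 0, 0))


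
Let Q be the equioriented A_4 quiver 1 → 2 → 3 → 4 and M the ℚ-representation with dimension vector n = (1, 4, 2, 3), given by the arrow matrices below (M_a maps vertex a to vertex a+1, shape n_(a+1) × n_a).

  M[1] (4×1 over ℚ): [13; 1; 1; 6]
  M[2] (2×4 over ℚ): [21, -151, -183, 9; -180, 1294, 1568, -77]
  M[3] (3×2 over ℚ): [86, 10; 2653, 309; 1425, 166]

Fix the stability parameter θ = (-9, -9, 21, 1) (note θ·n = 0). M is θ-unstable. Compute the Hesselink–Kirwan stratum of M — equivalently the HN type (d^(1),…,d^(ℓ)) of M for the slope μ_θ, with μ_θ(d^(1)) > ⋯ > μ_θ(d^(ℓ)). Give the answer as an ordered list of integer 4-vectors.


Barcode: M ≅ I[1,4], I[2,2]^2, I[2,4], I[4,4]. HN layers by μ_θ (3 steps, strictly decreasing):
  μ^(1)=11; μ^(2)=1; μ^(3)=-9

((0, 0, 2, 2); (0, 0, 0, 1); (1, 4, 0, 0))


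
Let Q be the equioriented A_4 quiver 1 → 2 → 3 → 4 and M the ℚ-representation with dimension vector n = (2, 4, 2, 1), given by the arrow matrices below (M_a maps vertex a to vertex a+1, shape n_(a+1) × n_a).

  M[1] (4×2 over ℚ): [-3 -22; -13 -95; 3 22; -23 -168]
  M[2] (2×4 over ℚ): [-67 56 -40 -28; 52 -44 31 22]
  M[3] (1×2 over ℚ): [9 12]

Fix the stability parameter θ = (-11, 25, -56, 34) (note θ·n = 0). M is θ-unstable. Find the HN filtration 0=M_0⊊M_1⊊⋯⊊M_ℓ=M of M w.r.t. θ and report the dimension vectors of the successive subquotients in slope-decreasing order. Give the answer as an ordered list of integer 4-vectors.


Barcode: M ≅ I[1,2], I[1,4], I[2,2], I[2,3]. HN layers by μ_θ (5 steps, strictly decreasing):
  μ^(1)=34; μ^(2)=25; μ^(3)=-11; μ^(4)=-14; μ^(5)=-31/2

((0, 0, 0, 1); (0, 2, 0, 0); (1, 0, 0, 0); (1, 1, 1, 0); (0, 1, 1, 0))


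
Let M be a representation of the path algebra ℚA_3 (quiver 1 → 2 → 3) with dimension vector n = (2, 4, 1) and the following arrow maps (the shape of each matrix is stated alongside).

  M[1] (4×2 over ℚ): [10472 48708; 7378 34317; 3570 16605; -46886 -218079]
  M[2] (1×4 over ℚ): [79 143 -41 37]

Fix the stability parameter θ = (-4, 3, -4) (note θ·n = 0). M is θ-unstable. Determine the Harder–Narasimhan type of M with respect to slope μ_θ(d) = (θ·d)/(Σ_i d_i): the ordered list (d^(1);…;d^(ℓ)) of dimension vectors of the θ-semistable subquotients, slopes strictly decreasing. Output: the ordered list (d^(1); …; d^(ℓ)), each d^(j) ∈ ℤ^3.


Barcode: M ≅ I[1,1], I[1,3], I[2,2]^3. HN layers by μ_θ (3 steps, strictly decreasing):
  μ^(1)=3; μ^(2)=-1/2; μ^(3)=-4

((0, 3, 0); (0, 1, 1); (2, 0, 0))


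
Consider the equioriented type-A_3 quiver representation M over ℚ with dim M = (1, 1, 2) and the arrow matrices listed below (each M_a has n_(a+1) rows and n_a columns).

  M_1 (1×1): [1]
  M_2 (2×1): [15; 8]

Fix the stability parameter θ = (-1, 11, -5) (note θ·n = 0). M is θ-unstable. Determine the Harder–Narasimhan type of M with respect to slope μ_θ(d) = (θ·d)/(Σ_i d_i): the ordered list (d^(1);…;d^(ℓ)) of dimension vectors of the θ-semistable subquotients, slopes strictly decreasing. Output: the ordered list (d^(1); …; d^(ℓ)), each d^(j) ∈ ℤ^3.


Interval decomposition of M: I[1,3], I[3,3].
HN type (ℓ=3): μ^(1)=3; μ^(2)=-1; μ^(3)=-5

((0, 1, 1); (1, 0, 0); (0, 0, 1))
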